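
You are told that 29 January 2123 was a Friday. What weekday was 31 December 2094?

Friday

Count forward from the earlier date (December 31, 2094) to the later (January 29, 2123):
Day-of-year of December 31, 2094: 365.
Day-of-year of January 29, 2123: 29.
2094 has 365 days, so 365 − 365 = 0 days remain in 2094.
Full years 2095–2122: 22 common + 6 leap = 22×365 + 6×366 = 10226 days.
Total: 0 + 10226 + 29 = 10255 days.
10255 is a multiple of 7, so 31 December 2094 falls on the same weekday: Friday.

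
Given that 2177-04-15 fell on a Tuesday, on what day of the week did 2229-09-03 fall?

Day-of-year of April 15, 2177: 105.
Day-of-year of September 3, 2229: 246.
2177 has 365 days, so 365 − 105 = 260 days remain in 2177.
Full years 2178–2228: 39 common + 12 leap = 39×365 + 12×366 = 18627 days.
Total: 260 + 18627 + 246 = 19133 days.
19133 mod 7 = 2, so 2 days after Tuesday is Thursday.

Thursday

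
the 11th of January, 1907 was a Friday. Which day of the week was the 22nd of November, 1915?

Monday

Day-of-year of January 11, 1907: 11.
Day-of-year of November 22, 1915: 326.
1907 has 365 days, so 365 − 11 = 354 days remain in 1907.
Full years 1908–1914: 5 common + 2 leap = 5×365 + 2×366 = 2557 days.
Total: 354 + 2557 + 326 = 3237 days.
3237 mod 7 = 3, so 3 days after Friday is Monday.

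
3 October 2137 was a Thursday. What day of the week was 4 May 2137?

Saturday

Count forward from the earlier date (May 4, 2137) to the later (October 3, 2137):
May 2137: 31 − 4 = 27 days remain.
Then June (30), July (31), August (31), September (30): 30 + 31 + 31 + 30 = 122 days.
October 1–3, 2137: 3 days.
Total: 27 + 122 + 3 = 152 days.
152 mod 7 = 5, so 5 days before Thursday is Saturday.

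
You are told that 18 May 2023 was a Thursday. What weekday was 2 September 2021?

Count forward from the earlier date (September 2, 2021) to the later (May 18, 2023):
Day-of-year of September 2, 2021: 245.
Day-of-year of May 18, 2023: 138.
2021 has 365 days, so 365 − 245 = 120 days remain in 2021.
Full years: 2022: 365. Sum = 365.
Total: 120 + 365 + 138 = 623 days.
623 is a multiple of 7, so 2 September 2021 falls on the same weekday: Thursday.

Thursday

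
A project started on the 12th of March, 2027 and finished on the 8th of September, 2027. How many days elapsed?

March 2027: 31 − 12 = 19 days remain.
Then April (30), May (31), June (30), July (31), August (31): 30 + 31 + 30 + 31 + 31 = 153 days.
September 1–8, 2027: 8 days.
Total: 19 + 153 + 8 = 180 days.

180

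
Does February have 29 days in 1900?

1900 is not a leap year (divisible by 100 but not 400).

No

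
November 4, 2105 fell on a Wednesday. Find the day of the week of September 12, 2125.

Day-of-year of November 4, 2105: 308.
Day-of-year of September 12, 2125: 255.
2105 has 365 days, so 365 − 308 = 57 days remain in 2105.
Full years 2106–2124: 14 common + 5 leap = 14×365 + 5×366 = 6940 days.
Total: 57 + 6940 + 255 = 7252 days.
7252 is a multiple of 7, so September 12, 2125 falls on the same weekday: Wednesday.

Wednesday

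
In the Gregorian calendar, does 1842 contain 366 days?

No

1842 is not a leap year.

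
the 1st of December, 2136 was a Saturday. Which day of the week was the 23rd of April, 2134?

Friday

Count forward from the earlier date (April 23, 2134) to the later (December 1, 2136):
April 23, 2134 → April 23, 2135: 365 days.
April 23, 2135 → April 23, 2136: 366 days (2136 is a leap year).
April 2136: 30 − 23 = 7 days remain.
Then May (31), June (30), July (31), August (31), September (30), October (31), November (30): 31 + 30 + 31 + 31 + 30 + 31 + 30 = 214 days.
December 1, 2136: 1 day.
Residual: 222 days.
Total: 953 days.
953 mod 7 = 1, so 1 day before Saturday is Friday.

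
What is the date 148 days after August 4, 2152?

December 30, 2152

Count 148 days after August 4, 2152:
August 2152: 31 − 4 = 27 days remain.
Then September (30), October (31), November (30): 30 + 31 + 30 = 91 days.
December 1–30, 2152: 30 days.
Total: 27 + 91 + 30 = 148 days.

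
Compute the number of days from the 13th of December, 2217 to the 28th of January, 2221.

Day-of-year of December 13, 2217: 347.
Day-of-year of January 28, 2221: 28.
2217 has 365 days, so 365 − 347 = 18 days remain in 2217.
Full years: 2218: 365; 2219: 365; 2220: 366. Sum = 1096.
Total: 18 + 1096 + 28 = 1142 days.

1142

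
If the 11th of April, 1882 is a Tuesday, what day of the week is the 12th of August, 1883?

Sunday

April 11, 1882 → April 11, 1883: 365 days.
April 1883: 30 − 11 = 19 days remain.
Then May (31), June (30), July (31): 31 + 30 + 31 = 92 days.
August 1–12, 1883: 12 days.
Residual: 123 days.
Total: 488 days.
488 mod 7 = 5, so 5 days after Tuesday is Sunday.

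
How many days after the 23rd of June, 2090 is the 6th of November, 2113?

Day-of-year of June 23, 2090: 174.
Day-of-year of November 6, 2113: 310.
2090 has 365 days, so 365 − 174 = 191 days remain in 2090.
Full years 2091–2112: 17 common + 5 leap = 17×365 + 5×366 = 8035 days.
Total: 191 + 8035 + 310 = 8536 days.

8536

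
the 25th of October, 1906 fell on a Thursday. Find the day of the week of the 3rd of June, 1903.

Wednesday

Count forward from the earlier date (June 3, 1903) to the later (October 25, 1906):
Day-of-year of June 3, 1903: 154.
Day-of-year of October 25, 1906: 298.
1903 has 365 days, so 365 − 154 = 211 days remain in 1903.
Full years: 1904: 366; 1905: 365. Sum = 731.
Total: 211 + 731 + 298 = 1240 days.
1240 mod 7 = 1, so 1 day before Thursday is Wednesday.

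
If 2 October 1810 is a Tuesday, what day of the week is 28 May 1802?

Friday

Count forward from the earlier date (May 28, 1802) to the later (October 2, 1810):
Day-of-year of May 28, 1802: 148.
Day-of-year of October 2, 1810: 275.
1802 has 365 days, so 365 − 148 = 217 days remain in 1802.
Full years 1803–1809: 5 common + 2 leap = 5×365 + 2×366 = 2557 days.
Total: 217 + 2557 + 275 = 3049 days.
3049 mod 7 = 4, so 4 days before Tuesday is Friday.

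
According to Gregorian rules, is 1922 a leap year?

1922 is not a leap year.

No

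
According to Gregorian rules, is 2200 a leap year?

No

2200 is not a leap year (divisible by 100 but not 400).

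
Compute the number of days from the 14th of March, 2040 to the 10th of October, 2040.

March 2040: 31 − 14 = 17 days remain.
Then April (30), May (31), June (30), July (31), August (31), September (30): 30 + 31 + 30 + 31 + 31 + 30 = 183 days.
October 1–10, 2040: 10 days.
Total: 17 + 183 + 10 = 210 days.

210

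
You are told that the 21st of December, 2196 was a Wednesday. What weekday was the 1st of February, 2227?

Thursday

From December 21, 2196 to December 21, 2226: 30 years, of which 6 contain a Feb 29 — 24×365 + 6×366 = 10956 days.
(2200 is not a leap year (divisible by 100 but not 400).)
December 2226: 31 − 21 = 10 days remain.
Then January (31): 31 days.
February 1, 2227: 1 day (2227 is not a leap year).
Residual: 42 days.
Total: 10998 days.
10998 mod 7 = 1, so 1 day after Wednesday is Thursday.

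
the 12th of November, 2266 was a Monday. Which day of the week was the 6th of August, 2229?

Count forward from the earlier date (August 6, 2229) to the later (November 12, 2266):
Day-of-year of August 6, 2229: 218.
Day-of-year of November 12, 2266: 316.
2229 has 365 days, so 365 − 218 = 147 days remain in 2229.
Full years 2230–2265: 27 common + 9 leap = 27×365 + 9×366 = 13149 days.
Total: 147 + 13149 + 316 = 13612 days.
13612 mod 7 = 4, so 4 days before Monday is Thursday.

Thursday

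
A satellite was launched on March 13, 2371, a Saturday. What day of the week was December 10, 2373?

Monday

Day-of-year of March 13, 2371: 72.
Day-of-year of December 10, 2373: 344.
2371 has 365 days, so 365 − 72 = 293 days remain in 2371.
Full years: 2372: 366. Sum = 366.
Total: 293 + 366 + 344 = 1003 days.
1003 mod 7 = 2, so 2 days after Saturday is Monday.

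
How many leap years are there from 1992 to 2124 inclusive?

33

Years divisible by 4: 1992, 1996, …, 2124 — 34 in all.
Of these, 2100 is divisible by 100 but not 400, so not leap.
2000 is divisible by 400, so still leap.
Leap years: 34 − 1 = 33.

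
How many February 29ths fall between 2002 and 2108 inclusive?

Years divisible by 4: 2004, 2008, …, 2108 — 27 in all.
Of these, 2100 is divisible by 100 but not 400, so not leap.
Leap years: 27 − 1 = 26.

26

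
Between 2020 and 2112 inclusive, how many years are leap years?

23

Years divisible by 4: 2020, 2024, …, 2112 — 24 in all.
Of these, 2100 is divisible by 100 but not 400, so not leap.
Leap years: 24 − 1 = 23.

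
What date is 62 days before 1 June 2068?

31 March 2068

Count 62 days before June 1, 2068:
March 2068: 31 − 31 = 0 days remain.
Then April (30), May (31): 30 + 31 = 61 days.
June 1, 2068: 1 day.
Total: 0 + 61 + 1 = 62 days.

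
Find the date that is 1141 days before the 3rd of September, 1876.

the 20th of July, 1873

Count 1141 days before September 3, 1876:
July 20, 1873 → July 20, 1874: 365 days.
July 20, 1874 → July 20, 1875: 365 days.
July 20, 1875 → July 20, 1876: 366 days (1876 is a leap year).
July 1876: 31 − 20 = 11 days remain.
Then August (31): 31 days.
September 1–3, 1876: 3 days.
Residual: 45 days.
Total: 1141 days.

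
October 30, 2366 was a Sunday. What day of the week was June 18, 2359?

Count forward from the earlier date (June 18, 2359) to the later (October 30, 2366):
From June 18, 2359 to June 18, 2366: 7 years, of which 2 contain a Feb 29 — 5×365 + 2×366 = 2557 days.
June 2366: 30 − 18 = 12 days remain.
Then July (31), August (31), September (30): 31 + 31 + 30 = 92 days.
October 1–30, 2366: 30 days.
Residual: 134 days.
Total: 2691 days.
2691 mod 7 = 3, so 3 days before Sunday is Thursday.

Thursday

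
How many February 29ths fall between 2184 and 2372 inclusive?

Years divisible by 4: 2184, 2188, …, 2372 — 48 in all.
Of these, 2200, 2300 are divisible by 100 but not 400, so not leap.
Leap years: 48 − 2 = 46.

46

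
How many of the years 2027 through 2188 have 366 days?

Years divisible by 4: 2028, 2032, …, 2188 — 41 in all.
Of these, 2100 is divisible by 100 but not 400, so not leap.
Leap years: 41 − 1 = 40.

40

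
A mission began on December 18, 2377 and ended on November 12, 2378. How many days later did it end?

329

December 2377: 31 − 18 = 13 days remain.
Then 10 full months totalling 304 days.
November 1–12, 2378: 12 days.
Total: 13 + 304 + 12 = 329 days.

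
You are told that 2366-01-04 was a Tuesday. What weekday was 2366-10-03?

Monday

January 2366: 31 − 4 = 27 days remain.
Then February 2366 (28), March (31), April (30), May (31), June (30), July (31), August (31), September (30): 28 + 31 + 30 + 31 + 30 + 31 + 31 + 30 = 242 days.
October 1–3, 2366: 3 days.
Total: 27 + 242 + 3 = 272 days.
272 mod 7 = 6, so 6 days after Tuesday is Monday.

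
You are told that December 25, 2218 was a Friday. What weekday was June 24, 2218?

Wednesday

Count forward from the earlier date (June 24, 2218) to the later (December 25, 2218):
June 2218: 30 − 24 = 6 days remain.
Then July (31), August (31), September (30), October (31), November (30): 31 + 31 + 30 + 31 + 30 = 153 days.
December 1–25, 2218: 25 days.
Total: 6 + 153 + 25 = 184 days.
184 mod 7 = 2, so 2 days before Friday is Wednesday.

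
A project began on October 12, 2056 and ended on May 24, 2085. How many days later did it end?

10451

From October 12, 2056 to October 12, 2084: 28 years, of which 7 contain a Feb 29 — 21×365 + 7×366 = 10227 days.
October 2084: 31 − 12 = 19 days remain.
Then November (30), December (31), January (31), February 2085 (28), March (31), April (30): 30 + 31 + 31 + 28 + 31 + 30 = 181 days.
May 1–24, 2085: 24 days.
Residual: 224 days.
Total: 10451 days.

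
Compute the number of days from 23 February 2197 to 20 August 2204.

2734

Day-of-year of February 23, 2197: 54.
Day-of-year of August 20, 2204: 233.
2197 has 365 days, so 365 − 54 = 311 days remain in 2197.
Full years: 2198: 365; 2199: 365; 2200: 365; 2201: 365; 2202: 365; 2203: 365. Sum = 2190.
Total: 311 + 2190 + 233 = 2734 days.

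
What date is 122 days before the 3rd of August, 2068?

the 3rd of April, 2068

Count 122 days before August 3, 2068:
April 2068: 30 − 3 = 27 days remain.
Then May (31), June (30), July (31): 31 + 30 + 31 = 92 days.
August 1–3, 2068: 3 days.
Total: 27 + 92 + 3 = 122 days.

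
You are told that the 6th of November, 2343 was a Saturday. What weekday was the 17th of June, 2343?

Thursday

Count forward from the earlier date (June 17, 2343) to the later (November 6, 2343):
June 2343: 30 − 17 = 13 days remain.
Then July (31), August (31), September (30), October (31): 31 + 31 + 30 + 31 = 123 days.
November 1–6, 2343: 6 days.
Total: 13 + 123 + 6 = 142 days.
142 mod 7 = 2, so 2 days before Saturday is Thursday.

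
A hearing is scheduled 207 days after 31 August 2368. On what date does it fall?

26 March 2369

Count 207 days after August 31, 2368:
August 2368: 31 − 31 = 0 days remain.
Then September (30), October (31), November (30), December (31), January (31), February 2369 (28): 30 + 31 + 30 + 31 + 31 + 28 = 181 days.
March 1–26, 2369: 26 days.
Residual: 207 days.
Total: 207 days.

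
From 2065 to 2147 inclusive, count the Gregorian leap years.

19

Years divisible by 4: 2068, 2072, …, 2144 — 20 in all.
Of these, 2100 is divisible by 100 but not 400, so not leap.
Leap years: 20 − 1 = 19.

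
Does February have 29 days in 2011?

No

2011 is not a leap year.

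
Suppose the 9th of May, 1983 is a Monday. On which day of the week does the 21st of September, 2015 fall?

Monday

From May 9, 1983 to May 9, 2015: 32 years, of which 8 contain a Feb 29 — 24×365 + 8×366 = 11688 days.
(2000 is a leap year (divisible by 400).)
May 2015: 31 − 9 = 22 days remain.
Then June (30), July (31), August (31): 30 + 31 + 31 = 92 days.
September 1–21, 2015: 21 days.
Residual: 135 days.
Total: 11823 days.
11823 is a multiple of 7, so the 21st of September, 2015 falls on the same weekday: Monday.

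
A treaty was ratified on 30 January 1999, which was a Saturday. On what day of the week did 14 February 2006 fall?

Tuesday

From January 30, 1999 to January 30, 2006: 7 years, of which 2 contain a Feb 29 — 5×365 + 2×366 = 2557 days.
(2000 is a leap year (divisible by 400).)
January 2006: 31 − 30 = 1 day remains.
February 1–14, 2006: 14 days (2006 is not a leap year).
Residual: 15 days.
Total: 2572 days.
2572 mod 7 = 3, so 3 days after Saturday is Tuesday.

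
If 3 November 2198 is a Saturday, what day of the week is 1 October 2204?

Day-of-year of November 3, 2198: 307.
Day-of-year of October 1, 2204: 275.
2198 has 365 days, so 365 − 307 = 58 days remain in 2198.
Full years: 2199: 365; 2200: 365; 2201: 365; 2202: 365; 2203: 365. Sum = 1825.
Total: 58 + 1825 + 275 = 2158 days.
2158 mod 7 = 2, so 2 days after Saturday is Monday.

Monday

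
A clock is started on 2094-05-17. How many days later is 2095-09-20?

May 2094: 31 − 17 = 14 days remain.
Then 15 full months totalling 457 days.
September 1–20, 2095: 20 days.
Total: 14 + 457 + 20 = 491 days.

491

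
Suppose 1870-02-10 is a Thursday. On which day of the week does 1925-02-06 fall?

Day-of-year of February 10, 1870: 41.
Day-of-year of February 6, 1925: 37.
1870 has 365 days, so 365 − 41 = 324 days remain in 1870.
Full years 1871–1924: 41 common + 13 leap = 41×365 + 13×366 = 19723 days.
Total: 324 + 19723 + 37 = 20084 days.
20084 mod 7 = 1, so 1 day after Thursday is Friday.

Friday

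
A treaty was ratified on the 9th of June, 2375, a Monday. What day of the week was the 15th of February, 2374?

Friday

Count forward from the earlier date (February 15, 2374) to the later (June 9, 2375):
February 2374: 28 − 15 = 13 days remain (2374 is not a leap year, so February has 28 days).
Then 15 full months totalling 457 days.
June 1–9, 2375: 9 days.
Total: 13 + 457 + 9 = 479 days.
479 mod 7 = 3, so 3 days before Monday is Friday.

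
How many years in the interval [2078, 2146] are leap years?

16

Years divisible by 4: 2080, 2084, …, 2144 — 17 in all.
Of these, 2100 is divisible by 100 but not 400, so not leap.
Leap years: 17 − 1 = 16.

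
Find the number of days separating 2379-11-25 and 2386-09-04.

2475

November 25, 2379 → November 25, 2380: 366 days (2380 is a leap year).
November 25, 2380 → November 25, 2381: 365 days.
November 25, 2381 → November 25, 2382: 365 days.
November 25, 2382 → November 25, 2383: 365 days.
November 25, 2383 → November 25, 2384: 366 days (2384 is a leap year).
November 25, 2384 → November 25, 2385: 365 days.
November 2385: 30 − 25 = 5 days remain.
Then 9 full months totalling 274 days.
September 1–4, 2386: 4 days.
Residual: 283 days.
Total: 2475 days.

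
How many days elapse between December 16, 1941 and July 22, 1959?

6427

From December 16, 1941 to December 16, 1958: 17 years, of which 4 contain a Feb 29 — 13×365 + 4×366 = 6209 days.
December 1958: 31 − 16 = 15 days remain.
Then January (31), February 1959 (28), March (31), April (30), May (31), June (30): 31 + 28 + 31 + 30 + 31 + 30 = 181 days.
July 1–22, 1959: 22 days.
Residual: 218 days.
Total: 6427 days.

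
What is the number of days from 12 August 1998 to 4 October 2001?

Day-of-year of August 12, 1998: 224.
Day-of-year of October 4, 2001: 277.
1998 has 365 days, so 365 − 224 = 141 days remain in 1998.
Full years: 1999: 365; 2000: 366. Sum = 731.
Total: 141 + 731 + 277 = 1149 days.

1149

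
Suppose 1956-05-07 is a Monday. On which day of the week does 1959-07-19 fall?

Sunday

May 7, 1956 → May 7, 1957: 365 days.
May 7, 1957 → May 7, 1958: 365 days.
May 7, 1958 → May 7, 1959: 365 days.
May 1959: 31 − 7 = 24 days remain.
Then June (30): 30 days.
July 1–19, 1959: 19 days.
Residual: 73 days.
Total: 1168 days.
1168 mod 7 = 6, so 6 days after Monday is Sunday.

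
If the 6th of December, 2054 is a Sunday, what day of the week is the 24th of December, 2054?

Within December 2054: 24 − 6 = 18 days.
18 mod 7 = 4, so 4 days after Sunday is Thursday.

Thursday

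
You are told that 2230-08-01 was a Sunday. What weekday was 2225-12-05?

Monday

Count forward from the earlier date (December 5, 2225) to the later (August 1, 2230):
Day-of-year of December 5, 2225: 339.
Day-of-year of August 1, 2230: 213.
2225 has 365 days, so 365 − 339 = 26 days remain in 2225.
Full years: 2226: 365; 2227: 365; 2228: 366; 2229: 365. Sum = 1461.
Total: 26 + 1461 + 213 = 1700 days.
1700 mod 7 = 6, so 6 days before Sunday is Monday.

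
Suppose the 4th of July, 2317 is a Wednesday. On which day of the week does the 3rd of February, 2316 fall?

Count forward from the earlier date (February 3, 2316) to the later (July 4, 2317):
February 3, 2316 → February 3, 2317: 366 days (2316 is a leap year).
February 2317: 28 − 3 = 25 days remain (2317 is not a leap year, so February has 28 days).
Then March (31), April (30), May (31), June (30): 31 + 30 + 31 + 30 = 122 days.
July 1–4, 2317: 4 days.
Residual: 151 days.
Total: 517 days.
517 mod 7 = 6, so 6 days before Wednesday is Thursday.

Thursday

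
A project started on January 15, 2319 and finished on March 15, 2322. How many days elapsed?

1155

Day-of-year of January 15, 2319: 15.
Day-of-year of March 15, 2322: 74.
2319 has 365 days, so 365 − 15 = 350 days remain in 2319.
Full years: 2320: 366; 2321: 365. Sum = 731.
Total: 350 + 731 + 74 = 1155 days.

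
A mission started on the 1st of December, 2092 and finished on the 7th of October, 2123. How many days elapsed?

Day-of-year of December 1, 2092: 336.
Day-of-year of October 7, 2123: 280.
2092 has 366 days, so 366 − 336 = 30 days remain in 2092.
Full years 2093–2122: 24 common + 6 leap = 24×365 + 6×366 = 10956 days.
Total: 30 + 10956 + 280 = 11266 days.

11266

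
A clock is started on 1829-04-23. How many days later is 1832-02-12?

April 23, 1829 → April 23, 1830: 365 days.
April 23, 1830 → April 23, 1831: 365 days.
April 1831: 30 − 23 = 7 days remain.
Then 9 full months totalling 276 days.
February 1–12, 1832: 12 days (1832 is a leap year).
Residual: 295 days.
Total: 1025 days.

1025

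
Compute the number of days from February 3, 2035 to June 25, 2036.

February 2035: 28 − 3 = 25 days remain (2035 is not a leap year, so February has 28 days).
Then 15 full months totalling 458 days.
June 1–25, 2036: 25 days.
Total: 25 + 458 + 25 = 508 days.

508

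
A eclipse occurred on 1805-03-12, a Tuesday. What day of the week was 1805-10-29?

March 1805: 31 − 12 = 19 days remain.
Then April (30), May (31), June (30), July (31), August (31), September (30): 30 + 31 + 30 + 31 + 31 + 30 = 183 days.
October 1–29, 1805: 29 days.
Total: 19 + 183 + 29 = 231 days.
231 is a multiple of 7, so 1805-10-29 falls on the same weekday: Tuesday.

Tuesday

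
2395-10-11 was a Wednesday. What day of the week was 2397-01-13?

Monday

October 2395: 31 − 11 = 20 days remain.
Then 14 full months totalling 427 days.
January 1–13, 2397: 13 days.
Total: 20 + 427 + 13 = 460 days.
460 mod 7 = 5, so 5 days after Wednesday is Monday.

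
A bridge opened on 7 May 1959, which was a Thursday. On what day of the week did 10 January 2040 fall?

From May 7, 1959 to May 7, 2039: 80 years, of which 20 contain a Feb 29 — 60×365 + 20×366 = 29220 days.
(2000 is a leap year (divisible by 400).)
May 2039: 31 − 7 = 24 days remain.
Then June (30), July (31), August (31), September (30), October (31), November (30), December (31): 30 + 31 + 31 + 30 + 31 + 30 + 31 = 214 days.
January 1–10, 2040: 10 days.
Residual: 248 days.
Total: 29468 days.
29468 mod 7 = 5, so 5 days after Thursday is Tuesday.

Tuesday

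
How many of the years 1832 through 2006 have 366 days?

43

Years divisible by 4: 1832, 1836, …, 2004 — 44 in all.
Of these, 1900 is divisible by 100 but not 400, so not leap.
2000 is divisible by 400, so still leap.
Leap years: 44 − 1 = 43.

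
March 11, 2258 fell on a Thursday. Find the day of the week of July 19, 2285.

Day-of-year of March 11, 2258: 70.
Day-of-year of July 19, 2285: 200.
2258 has 365 days, so 365 − 70 = 295 days remain in 2258.
Full years 2259–2284: 19 common + 7 leap = 19×365 + 7×366 = 9497 days.
Total: 295 + 9497 + 200 = 9992 days.
9992 mod 7 = 3, so 3 days after Thursday is Sunday.

Sunday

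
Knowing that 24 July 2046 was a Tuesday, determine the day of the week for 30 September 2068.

Sunday

Day-of-year of July 24, 2046: 205.
Day-of-year of September 30, 2068: 274.
2046 has 365 days, so 365 − 205 = 160 days remain in 2046.
Full years 2047–2067: 16 common + 5 leap = 16×365 + 5×366 = 7670 days.
Total: 160 + 7670 + 274 = 8104 days.
8104 mod 7 = 5, so 5 days after Tuesday is Sunday.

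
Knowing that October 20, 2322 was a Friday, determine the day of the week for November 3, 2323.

Saturday

October 2322: 31 − 20 = 11 days remain.
Then 12 full months totalling 365 days.
November 1–3, 2323: 3 days.
Total: 11 + 365 + 3 = 379 days.
379 mod 7 = 1, so 1 day after Friday is Saturday.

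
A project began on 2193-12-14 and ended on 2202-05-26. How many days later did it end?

3084

From December 14, 2193 to December 14, 2201: 8 years, of which 1 contains a Feb 29 — 7×365 + 1×366 = 2921 days.
(2200 is not a leap year (divisible by 100 but not 400).)
December 2201: 31 − 14 = 17 days remain.
Then January (31), February 2202 (28), March (31), April (30): 31 + 28 + 31 + 30 = 120 days.
May 1–26, 2202: 26 days.
Residual: 163 days.
Total: 3084 days.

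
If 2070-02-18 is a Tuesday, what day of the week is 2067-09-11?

Sunday

Count forward from the earlier date (September 11, 2067) to the later (February 18, 2070):
Day-of-year of September 11, 2067: 254.
Day-of-year of February 18, 2070: 49.
2067 has 365 days, so 365 − 254 = 111 days remain in 2067.
Full years: 2068: 366; 2069: 365. Sum = 731.
Total: 111 + 731 + 49 = 891 days.
891 mod 7 = 2, so 2 days before Tuesday is Sunday.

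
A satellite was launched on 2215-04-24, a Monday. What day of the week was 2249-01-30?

From April 24, 2215 to April 24, 2248: 33 years, of which 9 contain a Feb 29 — 24×365 + 9×366 = 12054 days.
April 2248: 30 − 24 = 6 days remain.
Then May (31), June (30), July (31), August (31), September (30), October (31), November (30), December (31): 31 + 30 + 31 + 31 + 30 + 31 + 30 + 31 = 245 days.
January 1–30, 2249: 30 days.
Residual: 281 days.
Total: 12335 days.
12335 mod 7 = 1, so 1 day after Monday is Tuesday.

Tuesday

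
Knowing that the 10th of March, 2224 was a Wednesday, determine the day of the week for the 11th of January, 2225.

Tuesday

March 2224: 31 − 10 = 21 days remain.
Then 9 full months totalling 275 days.
January 1–11, 2225: 11 days.
Residual: 307 days.
Total: 307 days.
307 mod 7 = 6, so 6 days after Wednesday is Tuesday.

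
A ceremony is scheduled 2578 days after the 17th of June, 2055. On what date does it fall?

the 8th of July, 2062

Count 2578 days after June 17, 2055:
Day-of-year of June 17, 2055: 168.
Day-of-year of July 8, 2062: 189.
2055 has 365 days, so 365 − 168 = 197 days remain in 2055.
Full years: 2056: 366; 2057: 365; 2058: 365; 2059: 365; 2060: 366; 2061: 365. Sum = 2192.
Total: 197 + 2192 + 189 = 2578 days.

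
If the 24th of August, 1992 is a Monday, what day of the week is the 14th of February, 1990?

Count forward from the earlier date (February 14, 1990) to the later (August 24, 1992):
Day-of-year of February 14, 1990: 45.
Day-of-year of August 24, 1992: 237.
1990 has 365 days, so 365 − 45 = 320 days remain in 1990.
Full years: 1991: 365. Sum = 365.
Total: 320 + 365 + 237 = 922 days.
922 mod 7 = 5, so 5 days before Monday is Wednesday.

Wednesday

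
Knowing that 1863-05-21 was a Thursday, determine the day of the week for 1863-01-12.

Count forward from the earlier date (January 12, 1863) to the later (May 21, 1863):
January 1863: 31 − 12 = 19 days remain.
Then February 1863 (28), March (31), April (30): 28 + 31 + 30 = 89 days.
May 1–21, 1863: 21 days.
Total: 19 + 89 + 21 = 129 days.
129 mod 7 = 3, so 3 days before Thursday is Monday.

Monday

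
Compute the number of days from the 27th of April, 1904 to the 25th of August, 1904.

120

April 1904: 30 − 27 = 3 days remain.
Then May (31), June (30), July (31): 31 + 30 + 31 = 92 days.
August 1–25, 1904: 25 days.
Total: 3 + 92 + 25 = 120 days.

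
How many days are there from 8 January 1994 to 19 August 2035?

15198

From January 8, 1994 to January 8, 2035: 41 years, of which 10 contain a Feb 29 — 31×365 + 10×366 = 14975 days.
(2000 is a leap year (divisible by 400).)
January 2035: 31 − 8 = 23 days remain.
Then February 2035 (28), March (31), April (30), May (31), June (30), July (31): 28 + 31 + 30 + 31 + 30 + 31 = 181 days.
August 1–19, 2035: 19 days.
Residual: 223 days.
Total: 15198 days.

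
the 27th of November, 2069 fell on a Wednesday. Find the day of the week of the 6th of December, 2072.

Tuesday

November 27, 2069 → November 27, 2070: 365 days.
November 27, 2070 → November 27, 2071: 365 days.
November 27, 2071 → November 27, 2072: 366 days (2072 is a leap year).
November 2072: 30 − 27 = 3 days remain.
December 1–6, 2072: 6 days.
Residual: 9 days.
Total: 1105 days.
1105 mod 7 = 6, so 6 days after Wednesday is Tuesday.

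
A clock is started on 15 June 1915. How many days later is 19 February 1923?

2806

From June 15, 1915 to June 15, 1922: 7 years, of which 2 contain a Feb 29 — 5×365 + 2×366 = 2557 days.
June 1922: 30 − 15 = 15 days remain.
Then July (31), August (31), September (30), October (31), November (30), December (31), January (31): 31 + 31 + 30 + 31 + 30 + 31 + 31 = 215 days.
February 1–19, 1923: 19 days (1923 is not a leap year).
Residual: 249 days.
Total: 2806 days.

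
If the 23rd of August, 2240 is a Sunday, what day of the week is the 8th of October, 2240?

August 2240: 31 − 23 = 8 days remain.
Then September (30): 30 days.
October 1–8, 2240: 8 days.
Total: 8 + 30 + 8 = 46 days.
46 mod 7 = 4, so 4 days after Sunday is Thursday.

Thursday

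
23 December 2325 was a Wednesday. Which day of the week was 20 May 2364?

Wednesday

From December 23, 2325 to December 23, 2363: 38 years, of which 9 contain a Feb 29 — 29×365 + 9×366 = 13879 days.
December 2363: 31 − 23 = 8 days remain.
Then January (31), February 2364 (29), March (31), April (30): 31 + 29 + 31 + 30 = 121 days.
May 1–20, 2364: 20 days.
Residual: 149 days.
Total: 14028 days.
14028 is a multiple of 7, so 20 May 2364 falls on the same weekday: Wednesday.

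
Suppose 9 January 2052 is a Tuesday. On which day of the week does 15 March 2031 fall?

Count forward from the earlier date (March 15, 2031) to the later (January 9, 2052):
From March 15, 2031 to March 15, 2051: 20 years, of which 5 contain a Feb 29 — 15×365 + 5×366 = 7305 days.
March 2051: 31 − 15 = 16 days remain.
Then 9 full months totalling 275 days.
January 1–9, 2052: 9 days.
Residual: 300 days.
Total: 7605 days.
7605 mod 7 = 3, so 3 days before Tuesday is Saturday.

Saturday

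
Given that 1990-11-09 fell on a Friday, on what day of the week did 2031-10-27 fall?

From November 9, 1990 to November 9, 2030: 40 years, of which 10 contain a Feb 29 — 30×365 + 10×366 = 14610 days.
(2000 is a leap year (divisible by 400).)
November 2030: 30 − 9 = 21 days remain.
Then 10 full months totalling 304 days.
October 1–27, 2031: 27 days.
Residual: 352 days.
Total: 14962 days.
14962 mod 7 = 3, so 3 days after Friday is Monday.

Monday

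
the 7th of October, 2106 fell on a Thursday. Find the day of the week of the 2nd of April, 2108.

Monday

October 2106: 31 − 7 = 24 days remain.
Then 17 full months totalling 517 days.
April 1–2, 2108: 2 days.
Total: 24 + 517 + 2 = 543 days.
543 mod 7 = 4, so 4 days after Thursday is Monday.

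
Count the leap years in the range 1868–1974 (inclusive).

Years divisible by 4: 1868, 1872, …, 1972 — 27 in all.
Of these, 1900 is divisible by 100 but not 400, so not leap.
Leap years: 27 − 1 = 26.

26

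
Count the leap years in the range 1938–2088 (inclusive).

Years divisible by 4: 1940, 1944, …, 2088 — 38 in all.
2000 is divisible by 400, so still leap.
No century exceptions apply. Count: 38.

38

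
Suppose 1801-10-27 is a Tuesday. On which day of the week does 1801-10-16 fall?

Friday

Count forward from the earlier date (October 16, 1801) to the later (October 27, 1801):
Within October 1801: 27 − 16 = 11 days.
11 mod 7 = 4, so 4 days before Tuesday is Friday.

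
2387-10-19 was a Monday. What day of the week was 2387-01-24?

Saturday

Count forward from the earlier date (January 24, 2387) to the later (October 19, 2387):
January 2387: 31 − 24 = 7 days remain.
Then February 2387 (28), March (31), April (30), May (31), June (30), July (31), August (31), September (30): 28 + 31 + 30 + 31 + 30 + 31 + 31 + 30 = 242 days.
October 1–19, 2387: 19 days.
Total: 7 + 242 + 19 = 268 days.
268 mod 7 = 2, so 2 days before Monday is Saturday.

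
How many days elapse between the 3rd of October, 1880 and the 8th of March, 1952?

26088

From October 3, 1880 to October 3, 1951: 71 years, of which 16 contain a Feb 29 — 55×365 + 16×366 = 25931 days.
(1900 is not a leap year (divisible by 100 but not 400).)
October 1951: 31 − 3 = 28 days remain.
Then November (30), December (31), January (31), February 1952 (29): 30 + 31 + 31 + 29 = 121 days.
March 1–8, 1952: 8 days.
Residual: 157 days.
Total: 26088 days.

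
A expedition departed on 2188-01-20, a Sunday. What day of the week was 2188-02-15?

January 2188: 31 − 20 = 11 days remain.
February 1–15, 2188: 15 days (2188 is a leap year).
Total: 11 + 15 = 26 days.
26 mod 7 = 5, so 5 days after Sunday is Friday.

Friday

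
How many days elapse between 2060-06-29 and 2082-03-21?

7935

Day-of-year of June 29, 2060: 181.
Day-of-year of March 21, 2082: 80.
2060 has 366 days, so 366 − 181 = 185 days remain in 2060.
Full years 2061–2081: 16 common + 5 leap = 16×365 + 5×366 = 7670 days.
Total: 185 + 7670 + 80 = 7935 days.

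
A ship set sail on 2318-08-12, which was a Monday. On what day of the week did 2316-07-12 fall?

Wednesday

Count forward from the earlier date (July 12, 2316) to the later (August 12, 2318):
Day-of-year of July 12, 2316: 194.
Day-of-year of August 12, 2318: 224.
2316 has 366 days, so 366 − 194 = 172 days remain in 2316.
Full years: 2317: 365. Sum = 365.
Total: 172 + 365 + 224 = 761 days.
761 mod 7 = 5, so 5 days before Monday is Wednesday.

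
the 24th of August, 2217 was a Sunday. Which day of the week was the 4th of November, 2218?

Wednesday

August 2217: 31 − 24 = 7 days remain.
Then 14 full months totalling 426 days.
November 1–4, 2218: 4 days.
Total: 7 + 426 + 4 = 437 days.
437 mod 7 = 3, so 3 days after Sunday is Wednesday.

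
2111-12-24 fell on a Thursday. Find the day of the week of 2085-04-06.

Count forward from the earlier date (April 6, 2085) to the later (December 24, 2111):
From April 6, 2085 to April 6, 2111: 26 years, of which 5 contain a Feb 29 — 21×365 + 5×366 = 9495 days.
(2100 is not a leap year (divisible by 100 but not 400).)
April 2111: 30 − 6 = 24 days remain.
Then May (31), June (30), July (31), August (31), September (30), October (31), November (30): 31 + 30 + 31 + 31 + 30 + 31 + 30 = 214 days.
December 1–24, 2111: 24 days.
Residual: 262 days.
Total: 9757 days.
9757 mod 7 = 6, so 6 days before Thursday is Friday.

Friday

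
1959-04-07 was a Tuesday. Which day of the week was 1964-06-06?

Saturday

April 7, 1959 → April 7, 1960: 366 days (1960 is a leap year).
April 7, 1960 → April 7, 1961: 365 days.
April 7, 1961 → April 7, 1962: 365 days.
April 7, 1962 → April 7, 1963: 365 days.
April 7, 1963 → April 7, 1964: 366 days (1964 is a leap year).
April 1964: 30 − 7 = 23 days remain.
Then May (31): 31 days.
June 1–6, 1964: 6 days.
Residual: 60 days.
Total: 1887 days.
1887 mod 7 = 4, so 4 days after Tuesday is Saturday.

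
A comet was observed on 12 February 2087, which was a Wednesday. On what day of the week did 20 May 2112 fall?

Friday

From February 12, 2087 to February 12, 2112: 25 years, of which 5 contain a Feb 29 — 20×365 + 5×366 = 9130 days.
(2100 is not a leap year (divisible by 100 but not 400).)
February 2112: 29 − 12 = 17 days remain (2112 is a leap year, so February has 29 days).
Then March (31), April (30): 31 + 30 = 61 days.
May 1–20, 2112: 20 days.
Residual: 98 days.
Total: 9228 days.
9228 mod 7 = 2, so 2 days after Wednesday is Friday.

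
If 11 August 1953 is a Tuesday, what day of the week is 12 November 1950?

Count forward from the earlier date (November 12, 1950) to the later (August 11, 1953):
Day-of-year of November 12, 1950: 316.
Day-of-year of August 11, 1953: 223.
1950 has 365 days, so 365 − 316 = 49 days remain in 1950.
Full years: 1951: 365; 1952: 366. Sum = 731.
Total: 49 + 731 + 223 = 1003 days.
1003 mod 7 = 2, so 2 days before Tuesday is Sunday.

Sunday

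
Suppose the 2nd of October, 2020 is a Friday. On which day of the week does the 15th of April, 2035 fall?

Day-of-year of October 2, 2020: 276.
Day-of-year of April 15, 2035: 105.
2020 has 366 days, so 366 − 276 = 90 days remain in 2020.
Full years 2021–2034: 11 common + 3 leap = 11×365 + 3×366 = 5113 days.
Total: 90 + 5113 + 105 = 5308 days.
5308 mod 7 = 2, so 2 days after Friday is Sunday.

Sunday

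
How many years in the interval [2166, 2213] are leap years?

Years divisible by 4 in [2166, 2213]: 2168, 2172, 2176, 2180, 2184, 2188, 2192, 2196, 2200, 2204, 2208, 2212.
Of these, 2200 is divisible by 100 but not 400, so not leap.
Leap years: 12 − 1 = 11.

11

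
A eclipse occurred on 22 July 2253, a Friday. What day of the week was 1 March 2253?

Tuesday

Count forward from the earlier date (March 1, 2253) to the later (July 22, 2253):
March 2253: 31 − 1 = 30 days remain.
Then April (30), May (31), June (30): 30 + 31 + 30 = 91 days.
July 1–22, 2253: 22 days.
Total: 30 + 91 + 22 = 143 days.
143 mod 7 = 3, so 3 days before Friday is Tuesday.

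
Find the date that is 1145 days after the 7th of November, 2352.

the 27th of December, 2355

Count 1145 days after November 7, 2352:
Day-of-year of November 7, 2352: 312.
Day-of-year of December 27, 2355: 361.
2352 has 366 days, so 366 − 312 = 54 days remain in 2352.
Full years: 2353: 365; 2354: 365. Sum = 730.
Total: 54 + 730 + 361 = 1145 days.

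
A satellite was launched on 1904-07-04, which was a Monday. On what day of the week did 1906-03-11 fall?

Day-of-year of July 4, 1904: 186.
Day-of-year of March 11, 1906: 70.
1904 has 366 days, so 366 − 186 = 180 days remain in 1904.
Full years: 1905: 365. Sum = 365.
Total: 180 + 365 + 70 = 615 days.
615 mod 7 = 6, so 6 days after Monday is Sunday.

Sunday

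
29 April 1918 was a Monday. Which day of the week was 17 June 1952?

Tuesday

From April 29, 1918 to April 29, 1952: 34 years, of which 9 contain a Feb 29 — 25×365 + 9×366 = 12419 days.
April 1952: 30 − 29 = 1 day remains.
Then May (31): 31 days.
June 1–17, 1952: 17 days.
Residual: 49 days.
Total: 12468 days.
12468 mod 7 = 1, so 1 day after Monday is Tuesday.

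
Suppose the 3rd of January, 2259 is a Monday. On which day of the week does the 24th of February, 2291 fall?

From January 3, 2259 to January 3, 2291: 32 years, of which 8 contain a Feb 29 — 24×365 + 8×366 = 11688 days.
January 2291: 31 − 3 = 28 days remain.
February 1–24, 2291: 24 days (2291 is not a leap year).
Residual: 52 days.
Total: 11740 days.
11740 mod 7 = 1, so 1 day after Monday is Tuesday.

Tuesday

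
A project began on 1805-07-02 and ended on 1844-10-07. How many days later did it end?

Day-of-year of July 2, 1805: 183.
Day-of-year of October 7, 1844: 281.
1805 has 365 days, so 365 − 183 = 182 days remain in 1805.
Full years 1806–1843: 29 common + 9 leap = 29×365 + 9×366 = 13879 days.
Total: 182 + 13879 + 281 = 14342 days.

14342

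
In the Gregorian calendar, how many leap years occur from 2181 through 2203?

Years divisible by 4 in [2181, 2203]: 2184, 2188, 2192, 2196, 2200.
Of these, 2200 is divisible by 100 but not 400, so not leap.
Leap years: 5 − 1 = 4.

4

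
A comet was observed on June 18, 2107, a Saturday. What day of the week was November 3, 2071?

Tuesday

Count forward from the earlier date (November 3, 2071) to the later (June 18, 2107):
Day-of-year of November 3, 2071: 307.
Day-of-year of June 18, 2107: 169.
2071 has 365 days, so 365 − 307 = 58 days remain in 2071.
Full years 2072–2106: 27 common + 8 leap = 27×365 + 8×366 = 12783 days.
Total: 58 + 12783 + 169 = 13010 days.
13010 mod 7 = 4, so 4 days before Saturday is Tuesday.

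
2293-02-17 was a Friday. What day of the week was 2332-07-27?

Wednesday

Day-of-year of February 17, 2293: 48.
Day-of-year of July 27, 2332: 209.
2293 has 365 days, so 365 − 48 = 317 days remain in 2293.
Full years 2294–2331: 30 common + 8 leap = 30×365 + 8×366 = 13878 days.
Total: 317 + 13878 + 209 = 14404 days.
14404 mod 7 = 5, so 5 days after Friday is Wednesday.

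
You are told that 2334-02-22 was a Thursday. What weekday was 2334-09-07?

February 2334: 28 − 22 = 6 days remain (2334 is not a leap year, so February has 28 days).
Then March (31), April (30), May (31), June (30), July (31), August (31): 31 + 30 + 31 + 30 + 31 + 31 = 184 days.
September 1–7, 2334: 7 days.
Total: 6 + 184 + 7 = 197 days.
197 mod 7 = 1, so 1 day after Thursday is Friday.

Friday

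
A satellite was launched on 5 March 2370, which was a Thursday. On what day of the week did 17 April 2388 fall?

Day-of-year of March 5, 2370: 64.
Day-of-year of April 17, 2388: 108.
2370 has 365 days, so 365 − 64 = 301 days remain in 2370.
Full years 2371–2387: 13 common + 4 leap = 13×365 + 4×366 = 6209 days.
Total: 301 + 6209 + 108 = 6618 days.
6618 mod 7 = 3, so 3 days after Thursday is Sunday.

Sunday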